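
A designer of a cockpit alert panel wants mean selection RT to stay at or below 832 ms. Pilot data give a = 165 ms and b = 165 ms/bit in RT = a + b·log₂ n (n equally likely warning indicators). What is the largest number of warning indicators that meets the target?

165·log₂ n ≤ 832 − 165 = 667, giving log₂ n ≤ 4.0424 and n ≤ 16.477. The largest whole number is 16.

16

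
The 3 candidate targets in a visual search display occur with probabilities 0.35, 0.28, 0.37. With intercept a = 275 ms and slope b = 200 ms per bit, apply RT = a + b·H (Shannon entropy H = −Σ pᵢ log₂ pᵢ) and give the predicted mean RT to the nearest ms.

H = 0.35·log₂(1/0.35) + 0.28·log₂(1/0.28) + 0.37·log₂(1/0.37) = 1.5751 bits.
RT = 275 + 200 × 1.5751 = 590.01 ms.

590 ms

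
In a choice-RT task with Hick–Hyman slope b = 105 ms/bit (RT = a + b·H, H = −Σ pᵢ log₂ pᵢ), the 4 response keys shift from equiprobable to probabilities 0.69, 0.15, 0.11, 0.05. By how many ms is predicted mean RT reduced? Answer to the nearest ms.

69 ms

The RT saving is b·ΔH. Equiprobable H₀ = log₂(4) = 2.0000 bits; with the given probabilities H = 1.3463 bits.
b·(H₀ − H) = 105 × (2.0000 − 1.3463) = 68.64 ms.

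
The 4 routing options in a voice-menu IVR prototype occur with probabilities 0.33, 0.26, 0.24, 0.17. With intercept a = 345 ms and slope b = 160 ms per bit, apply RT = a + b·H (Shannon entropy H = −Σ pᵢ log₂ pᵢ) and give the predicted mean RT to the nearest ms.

659 ms

H = 0.33·log₂(1/0.33) + 0.26·log₂(1/0.26) + 0.24·log₂(1/0.24) + 0.17·log₂(1/0.17) = 1.9618 bits.
RT = 345 + 160 × 1.9618 = 658.89 ms.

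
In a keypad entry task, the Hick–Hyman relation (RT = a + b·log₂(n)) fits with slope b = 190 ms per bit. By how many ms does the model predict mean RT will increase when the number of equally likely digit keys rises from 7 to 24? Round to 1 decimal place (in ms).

337.7 ms

Only the slope matters, since a is common to both: ΔRT = b·log₂(n₂/n₁).
log₂(24) − log₂(7) = 4.5850 − 2.8074 = 1.7776.
ΔRT = 190 × 1.7776 = 337.745 ms.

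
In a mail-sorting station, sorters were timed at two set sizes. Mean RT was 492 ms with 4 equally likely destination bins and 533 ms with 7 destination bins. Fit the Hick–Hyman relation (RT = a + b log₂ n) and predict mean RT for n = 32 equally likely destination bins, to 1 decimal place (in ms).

644.3 ms

RT is linear in log₂ n, so two points fix the line:
  b = (533 − 492) / (log₂ 7 − log₂ 4) = 41 / (2.8074 − 2) = 50.783 ms/bit
  a = 492 − 50.783 × 2 = 390.434 ms
Then RT(32) = 390.434 + 50.783 × log₂ 32 = 390.434 + 50.783 × 5 ≈ 644.349 ms.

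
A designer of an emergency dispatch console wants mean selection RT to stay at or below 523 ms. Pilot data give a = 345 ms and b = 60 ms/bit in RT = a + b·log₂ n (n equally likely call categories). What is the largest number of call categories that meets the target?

Set 345 + 60·log₂ n ≤ 523 → log₂ n ≤ (523 − 345)/60 = 2.9667.
So n ≤ 2^2.9667 = 7.817; the largest integer n is 7.

7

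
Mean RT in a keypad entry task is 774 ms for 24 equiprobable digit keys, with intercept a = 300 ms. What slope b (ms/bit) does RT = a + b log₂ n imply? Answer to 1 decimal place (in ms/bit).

log₂(24) = 4.5850 bits.
b = (RT − a)/log₂ n = (774 − 300) / 4.5850 = 103.381 ms/bit.

103.4 ms/bit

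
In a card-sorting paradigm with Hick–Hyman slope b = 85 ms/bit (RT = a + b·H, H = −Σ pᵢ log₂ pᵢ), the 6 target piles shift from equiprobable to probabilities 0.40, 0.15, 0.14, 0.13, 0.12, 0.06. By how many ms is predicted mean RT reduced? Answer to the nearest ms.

22 ms

The RT saving is b·ΔH. Equiprobable H₀ = log₂(6) = 2.5850 bits; with the given probabilities H = 2.3297 bits.
b·(H₀ − H) = 85 × (2.5850 − 2.3297) = 21.70 ms.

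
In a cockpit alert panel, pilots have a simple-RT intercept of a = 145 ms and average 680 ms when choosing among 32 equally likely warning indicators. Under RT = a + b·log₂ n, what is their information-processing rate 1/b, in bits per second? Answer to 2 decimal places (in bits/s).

Choice component = 680 − 145 = 535 ms over log₂(32) = 5 bits.
b = 535 / 5 = 107.000 ms/bit, so 1/b = 9.346 bits/s.

9.35 bits/s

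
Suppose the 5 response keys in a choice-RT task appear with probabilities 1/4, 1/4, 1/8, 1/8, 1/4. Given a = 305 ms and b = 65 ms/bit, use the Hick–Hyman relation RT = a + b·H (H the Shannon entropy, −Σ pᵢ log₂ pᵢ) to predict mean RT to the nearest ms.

H = −Σ pᵢ log₂ pᵢ = 0.25·2 + 0.25·2 + 0.125·3 + 0.125·3 + 0.25·2 = 2.250 bits.
RT = 305 + 65 × 2.250 = 451.25 ms.

451 ms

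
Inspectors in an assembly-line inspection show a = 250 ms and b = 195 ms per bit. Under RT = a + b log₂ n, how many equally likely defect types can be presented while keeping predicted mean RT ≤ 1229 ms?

32

Set 250 + 195·log₂ n ≤ 1229 → log₂ n ≤ (1229 − 250)/195 = 5.0205.
So n ≤ 2^5.0205 = 32.458; the largest integer n is 32.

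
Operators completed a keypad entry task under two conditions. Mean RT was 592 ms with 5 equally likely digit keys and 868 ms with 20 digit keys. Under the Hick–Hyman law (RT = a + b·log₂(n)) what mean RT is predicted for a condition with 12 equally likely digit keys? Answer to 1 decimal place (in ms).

Fit slope and intercept:
  b = (868 − 592) / (log₂ 20 − log₂ 5) = 276 / (4.3219 − 2.3219) = 138.000 ms/bit
  a = 592 − 138.000 × 2.3219 = 271.574 ms
Then RT(12) = 271.574 + 138.000 × log₂ 12 = 271.574 + 138.000 × 3.5850 ≈ 766.299 ms.

766.3 ms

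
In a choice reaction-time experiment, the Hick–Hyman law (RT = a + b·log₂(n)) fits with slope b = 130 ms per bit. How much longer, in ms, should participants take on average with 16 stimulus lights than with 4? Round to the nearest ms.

ΔRT = (a + b log₂ n₂) − (a + b log₂ n₁) = b·(log₂ n₂ − log₂ n₁).
log₂(16) − log₂(4) = log₂(16/4) = log₂(4) = 2.
ΔRT = 130 × 2.0000 = 260.000 ms.

260 ms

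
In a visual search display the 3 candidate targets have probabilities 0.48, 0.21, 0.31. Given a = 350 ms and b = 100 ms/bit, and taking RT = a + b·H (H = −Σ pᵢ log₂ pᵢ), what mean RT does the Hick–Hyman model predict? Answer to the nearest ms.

500 ms

H = 0.48·log₂(1/0.48) + 0.21·log₂(1/0.21) + 0.31·log₂(1/0.31) = 1.5049 bits.
RT = 350 + 100 × 1.5049 = 500.49 ms.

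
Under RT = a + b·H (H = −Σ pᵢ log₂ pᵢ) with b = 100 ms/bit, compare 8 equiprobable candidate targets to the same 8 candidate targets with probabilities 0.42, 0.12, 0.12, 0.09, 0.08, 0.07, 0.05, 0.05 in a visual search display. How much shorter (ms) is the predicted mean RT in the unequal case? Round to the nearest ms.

Equiprobable entropy H₀ = log₂ 8 = 3.0000 bits.
Skewed entropy H = −Σ pᵢ log₂ pᵢ = 2.5647 bits.
ΔRT = b·(H₀ − H) = 100 × 0.4353 = 43.53 ms.

44 ms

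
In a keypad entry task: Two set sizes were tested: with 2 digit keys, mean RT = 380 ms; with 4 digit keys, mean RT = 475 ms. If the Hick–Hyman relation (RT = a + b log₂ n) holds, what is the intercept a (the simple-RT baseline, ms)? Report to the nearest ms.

Slope: b = (475 − 380) / (log₂ 4 − log₂ 2) = 95/1.0000 = 95 ms/bit.
a = RT₁ − b·log₂ n₁ = 380 − 95 × 1 = 285.000 ms.

285 ms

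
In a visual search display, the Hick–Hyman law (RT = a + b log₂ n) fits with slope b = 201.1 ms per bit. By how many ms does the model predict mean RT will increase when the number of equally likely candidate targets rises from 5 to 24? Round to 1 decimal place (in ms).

455.1 ms

The intercept a cancels: ΔRT = b·(log₂ n₂ − log₂ n₁) = b·log₂(n₂/n₁).
log₂(24) − log₂(5) = 4.5850 − 2.3219 = 2.2630.
ΔRT = 201.1 × 2.2630 = 455.096 ms.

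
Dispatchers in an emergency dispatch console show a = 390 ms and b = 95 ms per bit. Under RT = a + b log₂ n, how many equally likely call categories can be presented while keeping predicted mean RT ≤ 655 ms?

95·log₂ n ≤ 655 − 390 = 265, giving log₂ n ≤ 2.7895 and n ≤ 6.914. The largest whole number is 6.

6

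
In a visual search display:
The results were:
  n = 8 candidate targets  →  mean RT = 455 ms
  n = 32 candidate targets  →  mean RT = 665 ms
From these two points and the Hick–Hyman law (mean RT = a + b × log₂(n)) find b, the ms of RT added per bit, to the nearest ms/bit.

105 ms/bit

Slope: b = (665 − 455) / (log₂ 32 − log₂ 8) = 210/2.0000 = 105 ms/bit.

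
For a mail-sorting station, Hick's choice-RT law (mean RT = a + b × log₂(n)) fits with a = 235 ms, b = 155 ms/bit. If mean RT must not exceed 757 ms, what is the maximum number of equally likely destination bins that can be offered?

155·log₂ n ≤ 757 − 235 = 522, giving log₂ n ≤ 3.3677 and n ≤ 10.323. The largest whole number is 10.

10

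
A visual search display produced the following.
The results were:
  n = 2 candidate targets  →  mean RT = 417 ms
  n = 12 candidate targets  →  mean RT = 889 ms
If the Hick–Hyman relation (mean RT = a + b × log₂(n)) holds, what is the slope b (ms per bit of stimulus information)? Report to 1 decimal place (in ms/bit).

The slope on a log₂ axis is (889 − 417) / (3.5850 − 1) = 182.595 ms/bit.

182.6 ms/bit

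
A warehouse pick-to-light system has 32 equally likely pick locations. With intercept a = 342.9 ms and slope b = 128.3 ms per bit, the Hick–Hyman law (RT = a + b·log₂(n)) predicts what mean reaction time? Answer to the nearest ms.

log₂(32) = 5 bits, so RT = 342.9 + 128.3 × 5 ≈ 984.400 ms.

984 ms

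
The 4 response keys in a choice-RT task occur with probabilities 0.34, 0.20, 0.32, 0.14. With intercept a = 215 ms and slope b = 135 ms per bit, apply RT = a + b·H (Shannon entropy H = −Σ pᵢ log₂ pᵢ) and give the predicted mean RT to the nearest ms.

Entropy contributions −pᵢ log₂ pᵢ: 0.5292, 0.4644, 0.5260, 0.3971; sum H = 1.9167 bits.
RT = a + bH = 215 + 135·1.9167 = 473.75 ms.

474 ms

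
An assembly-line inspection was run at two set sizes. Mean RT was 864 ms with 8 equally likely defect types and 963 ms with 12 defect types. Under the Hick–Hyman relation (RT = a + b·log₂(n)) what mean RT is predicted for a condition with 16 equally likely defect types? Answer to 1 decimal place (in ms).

With log₂ n on the abscissa the relation is linear; from the two conditions:
  b = (963 − 864) / (log₂ 12 − log₂ 8) = 99 / (3.5850 − 3) = 169.242 ms/bit
  a = 864 − 169.242 × 3 = 356.275 ms
Then RT(16) = 356.275 + 169.242 × log₂ 16 = 356.275 + 169.242 × 4 ≈ 1033.242 ms.

1033.2 ms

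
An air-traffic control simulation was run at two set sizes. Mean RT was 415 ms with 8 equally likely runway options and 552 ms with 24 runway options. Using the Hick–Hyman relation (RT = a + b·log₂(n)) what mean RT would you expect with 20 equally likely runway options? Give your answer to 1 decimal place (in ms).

Solve the two-equation system in a and b:
  b = (552 − 415) / (log₂ 24 − log₂ 8) = 137 / (4.5850 − 3) = 86.437 ms/bit
  a = 415 − 86.437 × 3 = 155.688 ms
Then RT(20) = 155.688 + 86.437 × log₂ 20 = 155.688 + 86.437 × 4.3219 ≈ 529.264 ms.

529.3 ms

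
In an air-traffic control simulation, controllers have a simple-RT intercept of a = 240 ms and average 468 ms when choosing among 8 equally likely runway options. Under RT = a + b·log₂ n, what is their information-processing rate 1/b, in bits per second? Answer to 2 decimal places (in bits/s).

13.16 bits/s

Choice component = 468 − 240 = 228 ms over log₂(8) = 3 bits.
b = 228 / 3 = 76.000 ms/bit, so 1/b = 13.158 bits/s.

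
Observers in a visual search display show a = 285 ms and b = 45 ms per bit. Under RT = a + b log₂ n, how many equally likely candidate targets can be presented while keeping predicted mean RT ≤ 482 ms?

20

Information budget: (482 − 285)/45 = 4.3778 bits, so n ≤ 2^4.3778 = 20.789 → at most 20.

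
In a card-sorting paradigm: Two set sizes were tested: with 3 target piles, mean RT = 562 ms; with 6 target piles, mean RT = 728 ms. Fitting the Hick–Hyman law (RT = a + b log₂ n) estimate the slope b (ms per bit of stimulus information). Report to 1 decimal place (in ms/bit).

166.0 ms/bit

The slope on a log₂ axis is (728 − 562) / (2.5850 − 1.5850) = 166.000 ms/bit.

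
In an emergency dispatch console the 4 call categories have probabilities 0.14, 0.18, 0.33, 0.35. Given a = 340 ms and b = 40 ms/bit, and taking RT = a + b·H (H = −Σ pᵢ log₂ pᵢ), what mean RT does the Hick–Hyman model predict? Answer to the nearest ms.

416 ms

H = 0.14·log₂(1/0.14) + 0.18·log₂(1/0.18) + 0.33·log₂(1/0.33) + 0.35·log₂(1/0.35) = 1.9003 bits.
RT = 340 + 40 × 1.9003 = 416.01 ms.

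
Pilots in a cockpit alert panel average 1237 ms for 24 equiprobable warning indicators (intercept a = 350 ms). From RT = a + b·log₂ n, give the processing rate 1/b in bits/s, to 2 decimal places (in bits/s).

b = (1237 − 350)/log₂ 24 = 887/4.5850 = 193.459 ms per bit = 0.19346 s/bit; the reciprocal is 5.169 bits/s.

5.17 bits/s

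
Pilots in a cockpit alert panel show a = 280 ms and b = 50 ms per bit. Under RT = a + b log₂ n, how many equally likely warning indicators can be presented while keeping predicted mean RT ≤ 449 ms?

Information budget: (449 − 280)/50 = 3.3800 bits, so n ≤ 2^3.3800 = 10.411 → at most 10.

10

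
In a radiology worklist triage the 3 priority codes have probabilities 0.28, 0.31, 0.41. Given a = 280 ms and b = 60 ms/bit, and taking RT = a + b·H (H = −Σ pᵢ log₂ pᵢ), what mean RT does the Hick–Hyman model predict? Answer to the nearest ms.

374 ms

H = 0.28·log₂(1/0.28) + 0.31·log₂(1/0.31) + 0.41·log₂(1/0.41) = 1.5654 bits.
RT = 280 + 60 × 1.5654 = 373.92 ms.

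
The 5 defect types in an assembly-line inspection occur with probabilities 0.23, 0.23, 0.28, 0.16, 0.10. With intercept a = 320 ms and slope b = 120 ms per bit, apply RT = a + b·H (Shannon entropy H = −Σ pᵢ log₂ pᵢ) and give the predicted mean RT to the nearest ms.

H = 0.23·log₂(1/0.23) + 0.23·log₂(1/0.23) + 0.28·log₂(1/0.28) + 0.16·log₂(1/0.16) + 0.10·log₂(1/0.10) = 2.2448 bits.
RT = 320 + 120 × 2.2448 = 589.37 ms.

589 ms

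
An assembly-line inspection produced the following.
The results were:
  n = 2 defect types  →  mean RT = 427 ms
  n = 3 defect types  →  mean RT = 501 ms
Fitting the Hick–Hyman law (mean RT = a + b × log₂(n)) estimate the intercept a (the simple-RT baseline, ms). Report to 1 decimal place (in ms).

300.5 ms

Slope: b = (501 − 427) / (log₂ 3 − log₂ 2) = 74/0.5850 = 126.504 ms/bit.
Intercept: a = 427 − 126.504·log₂(2) = 300.496 ms.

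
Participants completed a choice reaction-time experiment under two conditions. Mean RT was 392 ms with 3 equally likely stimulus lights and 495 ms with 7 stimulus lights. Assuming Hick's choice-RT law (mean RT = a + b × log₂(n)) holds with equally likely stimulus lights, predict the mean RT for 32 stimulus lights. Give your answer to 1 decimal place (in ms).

679.8 ms

Fit slope and intercept:
  b = (495 − 392) / (log₂ 7 − log₂ 3) = 103 / (2.8074 − 1.5850) = 84.261 ms/bit
  a = 392 − 84.261 × 1.5850 = 258.449 ms
Then RT(32) = 258.449 + 84.261 × log₂ 32 = 258.449 + 84.261 × 5 ≈ 679.754 ms.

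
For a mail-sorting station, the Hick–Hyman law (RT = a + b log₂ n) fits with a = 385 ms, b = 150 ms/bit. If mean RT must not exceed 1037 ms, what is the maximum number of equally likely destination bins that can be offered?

20

Set 385 + 150·log₂ n ≤ 1037 → log₂ n ≤ (1037 − 385)/150 = 4.3467.
So n ≤ 2^4.3467 = 20.346; the largest integer n is 20.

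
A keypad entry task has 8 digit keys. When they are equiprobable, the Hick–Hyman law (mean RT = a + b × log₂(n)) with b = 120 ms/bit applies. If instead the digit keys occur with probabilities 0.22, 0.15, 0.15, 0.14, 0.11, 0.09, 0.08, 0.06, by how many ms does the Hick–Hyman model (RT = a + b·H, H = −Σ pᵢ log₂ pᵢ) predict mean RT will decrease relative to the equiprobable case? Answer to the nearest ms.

12 ms

Equiprobable entropy H₀ = log₂ 8 = 3.0000 bits.
Skewed entropy H = −Σ pᵢ log₂ pᵢ = 2.8968 bits.
ΔRT = b·(H₀ − H) = 120 × 0.1032 = 12.39 ms.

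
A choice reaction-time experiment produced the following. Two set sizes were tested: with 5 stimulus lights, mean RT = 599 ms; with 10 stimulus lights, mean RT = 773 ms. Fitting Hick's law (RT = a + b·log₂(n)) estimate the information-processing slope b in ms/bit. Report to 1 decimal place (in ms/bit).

The slope on a log₂ axis is (773 − 599) / (3.3219 − 2.3219) = 174.000 ms/bit.

174.0 ms/bit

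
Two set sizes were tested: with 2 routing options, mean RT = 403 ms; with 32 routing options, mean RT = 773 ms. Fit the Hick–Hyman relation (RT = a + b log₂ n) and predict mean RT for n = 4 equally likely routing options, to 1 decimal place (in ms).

495.5 ms

RT is linear in log₂ n, so two points fix the line:
  b = (773 − 403) / (log₂ 32 − log₂ 2) = 370 / (5 − 1) = 92.500 ms/bit
  a = 403 − 92.500 × 1 = 310.500 ms
Then RT(4) = 310.500 + 92.500 × log₂ 4 = 310.500 + 92.500 × 2 ≈ 495.500 ms.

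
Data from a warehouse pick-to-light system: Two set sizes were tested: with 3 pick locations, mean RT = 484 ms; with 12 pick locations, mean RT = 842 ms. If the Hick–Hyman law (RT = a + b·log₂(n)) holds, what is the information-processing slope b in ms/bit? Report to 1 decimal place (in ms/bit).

179.0 ms/bit

The slope on a log₂ axis is (842 − 484) / (3.5850 − 1.5850) = 179.000 ms/bit.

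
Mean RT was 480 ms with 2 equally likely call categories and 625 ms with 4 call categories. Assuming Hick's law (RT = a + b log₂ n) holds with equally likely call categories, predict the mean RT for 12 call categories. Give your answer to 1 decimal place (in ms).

854.8 ms

RT is linear in log₂ n, so two points fix the line:
  b = (625 − 480) / (log₂ 4 − log₂ 2) = 145 / (2 − 1) = 145.000 ms/bit
  a = 480 − 145.000 × 1 = 335.000 ms
Then RT(12) = 335.000 + 145.000 × log₂ 12 = 335.000 + 145.000 × 3.5850 ≈ 854.820 ms.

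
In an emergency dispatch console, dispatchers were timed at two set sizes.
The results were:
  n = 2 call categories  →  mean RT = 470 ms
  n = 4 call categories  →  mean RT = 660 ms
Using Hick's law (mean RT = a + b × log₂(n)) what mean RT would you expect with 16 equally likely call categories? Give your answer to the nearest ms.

With log₂ n on the abscissa the relation is linear; from the two conditions:
  b = (660 − 470) / (log₂ 4 − log₂ 2) = 190 / (2 − 1) = 190 ms/bit
  a = 470 − 190 × 1 = 280 ms
Then RT(16) = 280 + 190 × log₂ 16 = 280 + 190 × 4 ≈ 1040.000 ms.

1040 ms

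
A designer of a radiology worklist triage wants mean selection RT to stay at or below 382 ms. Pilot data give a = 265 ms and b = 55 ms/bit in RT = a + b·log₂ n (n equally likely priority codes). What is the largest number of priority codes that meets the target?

4

Information budget: (382 − 265)/55 = 2.1273 bits, so n ≤ 2^2.1273 = 4.369 → at most 4.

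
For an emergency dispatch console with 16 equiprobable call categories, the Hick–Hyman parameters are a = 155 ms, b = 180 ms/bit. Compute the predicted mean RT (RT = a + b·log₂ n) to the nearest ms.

875 ms

log₂(16) = 4 bits, so RT = 155 + 180 × 4 ≈ 875.000 ms.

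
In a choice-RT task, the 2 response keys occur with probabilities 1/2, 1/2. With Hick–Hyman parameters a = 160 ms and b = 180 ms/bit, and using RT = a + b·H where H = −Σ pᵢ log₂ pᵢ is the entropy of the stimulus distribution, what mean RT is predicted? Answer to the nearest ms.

H = −Σ pᵢ log₂ pᵢ = 0.5·1 + 0.5·1 = 1.000 bits.
RT = 160 + 180 × 1.000 = 340.00 ms.

340 ms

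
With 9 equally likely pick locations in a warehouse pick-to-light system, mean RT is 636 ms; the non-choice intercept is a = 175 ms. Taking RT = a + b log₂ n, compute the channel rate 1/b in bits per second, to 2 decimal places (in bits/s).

6.88 bits/s

Choice component = 636 − 175 = 461 ms over log₂(9) = 3.1699 bits.
b = 461 / 3.1699 = 145.429 ms/bit, so 1/b = 6.876 bits/s.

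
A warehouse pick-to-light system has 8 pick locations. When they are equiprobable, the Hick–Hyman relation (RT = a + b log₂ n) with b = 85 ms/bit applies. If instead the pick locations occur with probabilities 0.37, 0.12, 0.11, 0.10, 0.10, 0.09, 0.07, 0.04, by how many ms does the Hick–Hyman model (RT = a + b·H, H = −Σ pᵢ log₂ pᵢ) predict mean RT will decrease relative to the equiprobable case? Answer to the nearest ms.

The RT saving is b·ΔH. Equiprobable H₀ = log₂(8) = 3.0000 bits; with the given probabilities H = 2.6794 bits.
b·(H₀ − H) = 85 × (3.0000 − 2.6794) = 27.25 ms.

27 ms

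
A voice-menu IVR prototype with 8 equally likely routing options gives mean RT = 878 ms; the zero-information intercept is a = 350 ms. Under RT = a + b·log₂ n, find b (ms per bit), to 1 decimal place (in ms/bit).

176.0 ms/bit

b = (878 − 350) / log₂(8) = 528 / 3 = 176.000 ms/bit.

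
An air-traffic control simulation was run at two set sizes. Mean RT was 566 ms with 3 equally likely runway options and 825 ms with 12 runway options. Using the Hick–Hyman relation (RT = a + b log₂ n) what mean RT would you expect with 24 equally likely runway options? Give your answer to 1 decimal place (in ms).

954.5 ms

RT is linear in log₂ n, so two points fix the line:
  b = (825 − 566) / (log₂ 12 − log₂ 3) = 259 / (3.5850 − 1.5850) = 129.500 ms/bit
  a = 566 − 129.500 × 1.5850 = 360.747 ms
Then RT(24) = 360.747 + 129.500 × log₂ 24 = 360.747 + 129.500 × 4.5850 ≈ 954.500 ms.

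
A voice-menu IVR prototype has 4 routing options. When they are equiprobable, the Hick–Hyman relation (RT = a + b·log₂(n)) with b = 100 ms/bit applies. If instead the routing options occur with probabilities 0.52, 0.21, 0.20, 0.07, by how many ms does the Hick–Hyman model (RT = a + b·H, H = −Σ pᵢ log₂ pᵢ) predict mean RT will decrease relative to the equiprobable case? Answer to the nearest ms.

Equiprobable entropy H₀ = log₂ 4 = 2.0000 bits.
Skewed entropy H = −Σ pᵢ log₂ pᵢ = 1.6963 bits.
ΔRT = b·(H₀ − H) = 100 × 0.3037 = 30.37 ms.

30 ms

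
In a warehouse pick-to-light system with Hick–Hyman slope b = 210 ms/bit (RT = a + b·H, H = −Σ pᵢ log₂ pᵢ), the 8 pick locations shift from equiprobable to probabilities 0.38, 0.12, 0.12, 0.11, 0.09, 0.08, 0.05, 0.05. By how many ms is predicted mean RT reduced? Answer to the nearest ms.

73 ms

Equiprobable entropy H₀ = log₂ 8 = 3.0000 bits.
Skewed entropy H = −Σ pᵢ log₂ pᵢ = 2.6512 bits.
ΔRT = b·(H₀ − H) = 210 × 0.3488 = 73.24 ms.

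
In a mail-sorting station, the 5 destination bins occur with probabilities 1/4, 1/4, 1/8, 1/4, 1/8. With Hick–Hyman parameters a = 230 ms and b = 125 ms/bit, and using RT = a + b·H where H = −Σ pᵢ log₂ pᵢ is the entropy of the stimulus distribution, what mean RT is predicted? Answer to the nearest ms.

511 ms

H = −Σ pᵢ log₂ pᵢ = 0.25·2 + 0.25·2 + 0.125·3 + 0.25·2 + 0.125·3 = 2.250 bits.
RT = 230 + 125 × 2.250 = 511.25 ms.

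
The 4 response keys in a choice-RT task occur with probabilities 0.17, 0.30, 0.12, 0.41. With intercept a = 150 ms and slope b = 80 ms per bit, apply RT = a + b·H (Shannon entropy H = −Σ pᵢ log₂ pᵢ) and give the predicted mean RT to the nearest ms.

298 ms

Entropy contributions −pᵢ log₂ pᵢ: 0.4346, 0.5211, 0.3671, 0.5274; sum H = 1.8501 bits.
RT = a + bH = 150 + 80·1.8501 = 298.01 ms.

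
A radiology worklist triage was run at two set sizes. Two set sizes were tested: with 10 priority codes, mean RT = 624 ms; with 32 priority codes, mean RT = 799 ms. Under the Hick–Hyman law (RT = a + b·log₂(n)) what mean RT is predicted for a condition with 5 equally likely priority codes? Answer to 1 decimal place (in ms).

Solve the two-equation system in a and b:
  b = (799 − 624) / (log₂ 32 − log₂ 10) = 175 / (5 − 3.3219) = 104.286 ms/bit
  a = 624 − 104.286 × 3.3219 = 277.568 ms
Then RT(5) = 277.568 + 104.286 × log₂ 5 = 277.568 + 104.286 × 2.3219 ≈ 519.714 ms.

519.7 ms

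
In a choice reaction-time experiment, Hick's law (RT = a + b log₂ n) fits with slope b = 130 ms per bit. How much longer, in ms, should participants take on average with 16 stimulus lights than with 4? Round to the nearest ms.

The intercept a cancels: ΔRT = b·(log₂ n₂ − log₂ n₁) = b·log₂(n₂/n₁).
log₂(16) − log₂(4) = log₂(16/4) = log₂(4) = 2.
ΔRT = 130 × 2.0000 = 260.000 ms.

260 ms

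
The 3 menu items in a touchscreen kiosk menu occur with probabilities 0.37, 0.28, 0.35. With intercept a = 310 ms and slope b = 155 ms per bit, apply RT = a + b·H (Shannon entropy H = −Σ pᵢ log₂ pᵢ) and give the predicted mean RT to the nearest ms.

Entropy contributions −pᵢ log₂ pᵢ: 0.5307, 0.5142, 0.5301; sum H = 1.5751 bits.
RT = a + bH = 310 + 155·1.5751 = 554.13 ms.

554 ms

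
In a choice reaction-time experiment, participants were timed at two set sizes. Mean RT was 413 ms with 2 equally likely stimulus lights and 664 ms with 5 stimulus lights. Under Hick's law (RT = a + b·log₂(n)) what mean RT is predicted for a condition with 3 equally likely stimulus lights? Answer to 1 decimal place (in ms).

RT is linear in log₂ n, so two points fix the line:
  b = (664 − 413) / (log₂ 5 − log₂ 2) = 251 / (2.3219 − 1) = 189.874 ms/bit
  a = 413 − 189.874 × 1 = 223.126 ms
Then RT(3) = 223.126 + 189.874 × log₂ 3 = 223.126 + 189.874 × 1.5850 ≈ 524.069 ms.

524.1 ms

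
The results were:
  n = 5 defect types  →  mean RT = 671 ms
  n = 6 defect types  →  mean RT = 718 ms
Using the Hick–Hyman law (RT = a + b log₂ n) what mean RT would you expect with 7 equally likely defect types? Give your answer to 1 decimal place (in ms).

Fit slope and intercept:
  b = (718 − 671) / (log₂ 6 − log₂ 5) = 47 / (2.5850 − 2.3219) = 178.684 ms/bit
  a = 671 − 178.684 × 2.3219 = 256.109 ms
Then RT(7) = 256.109 + 178.684 × log₂ 7 = 256.109 + 178.684 × 2.8074 ≈ 757.738 ms.

757.7 ms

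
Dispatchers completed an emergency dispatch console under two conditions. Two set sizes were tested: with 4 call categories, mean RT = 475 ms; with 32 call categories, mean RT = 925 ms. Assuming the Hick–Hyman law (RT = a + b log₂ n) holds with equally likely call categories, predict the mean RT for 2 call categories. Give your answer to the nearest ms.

325 ms

Solve the two-equation system in a and b:
  b = (925 − 475) / (log₂ 32 − log₂ 4) = 450 / (5 − 2) = 150 ms/bit
  a = 475 − 150 × 2 = 175 ms
Then RT(2) = 175 + 150 × log₂ 2 = 175 + 150 × 1 ≈ 325.000 ms.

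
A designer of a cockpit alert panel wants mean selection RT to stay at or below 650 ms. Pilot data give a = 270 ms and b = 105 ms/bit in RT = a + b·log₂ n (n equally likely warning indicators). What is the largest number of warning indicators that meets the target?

12

Information budget: (650 − 270)/105 = 3.6190 bits, so n ≤ 2^3.6190 = 12.287 → at most 12.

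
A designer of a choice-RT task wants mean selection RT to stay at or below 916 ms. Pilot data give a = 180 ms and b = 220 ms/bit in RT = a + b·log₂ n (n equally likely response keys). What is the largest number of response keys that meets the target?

10

220·log₂ n ≤ 916 − 180 = 736, giving log₂ n ≤ 3.3455 and n ≤ 10.164. The largest whole number is 10.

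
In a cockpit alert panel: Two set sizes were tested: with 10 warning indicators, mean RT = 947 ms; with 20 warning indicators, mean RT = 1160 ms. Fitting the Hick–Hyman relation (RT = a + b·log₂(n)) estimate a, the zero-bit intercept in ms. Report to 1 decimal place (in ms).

239.4 ms

b = (RT₂ − RT₁)/(log₂ n₂ − log₂ n₁) = (1160 − 947)/(4.3219 − 3.3219) = 213.000 ms/bit.
a = RT₁ − b·log₂ n₁ = 947 − 213.000 × 3.3219 = 239.429 ms.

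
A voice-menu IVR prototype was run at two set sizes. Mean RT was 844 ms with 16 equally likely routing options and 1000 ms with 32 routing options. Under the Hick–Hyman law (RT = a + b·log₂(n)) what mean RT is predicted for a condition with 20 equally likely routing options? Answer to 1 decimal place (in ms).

Fit slope and intercept:
  b = (1000 − 844) / (log₂ 32 − log₂ 16) = 156 / (5 − 4) = 156.000 ms/bit
  a = 844 − 156.000 × 4 = 220.000 ms
Then RT(20) = 220.000 + 156.000 × log₂ 20 = 220.000 + 156.000 × 4.3219 ≈ 894.221 ms.

894.2 ms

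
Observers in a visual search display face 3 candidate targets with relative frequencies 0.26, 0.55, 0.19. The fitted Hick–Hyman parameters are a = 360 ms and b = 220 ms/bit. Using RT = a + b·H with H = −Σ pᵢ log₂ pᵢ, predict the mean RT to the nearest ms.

Entropy contributions −pᵢ log₂ pᵢ: 0.5053, 0.4744, 0.4552; sum H = 1.4349 bits.
RT = a + bH = 360 + 220·1.4349 = 675.68 ms.

676 ms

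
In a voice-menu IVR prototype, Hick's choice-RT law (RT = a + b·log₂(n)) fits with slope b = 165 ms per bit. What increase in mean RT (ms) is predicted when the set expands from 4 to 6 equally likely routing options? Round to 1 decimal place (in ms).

96.5 ms

Only the slope matters, since a is common to both: ΔRT = b·log₂(n₂/n₁).
log₂(6) − log₂(4) = 2.5850 − 2 = 0.5850.
ΔRT = 165 × 0.5850 = 96.519 ms.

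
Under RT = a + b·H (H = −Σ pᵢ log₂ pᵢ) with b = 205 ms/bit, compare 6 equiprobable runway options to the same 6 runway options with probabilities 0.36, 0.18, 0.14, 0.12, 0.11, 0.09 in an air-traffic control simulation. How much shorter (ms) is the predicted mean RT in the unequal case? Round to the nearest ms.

37 ms

The RT saving is b·ΔH. Equiprobable H₀ = log₂(6) = 2.5850 bits; with the given probabilities H = 2.4030 bits.
b·(H₀ − H) = 205 × (2.5850 − 2.4030) = 37.29 ms.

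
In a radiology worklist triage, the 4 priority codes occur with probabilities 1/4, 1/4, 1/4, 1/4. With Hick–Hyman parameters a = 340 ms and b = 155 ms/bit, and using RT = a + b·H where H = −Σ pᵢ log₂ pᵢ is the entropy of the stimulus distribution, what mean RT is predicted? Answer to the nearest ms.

Each term −pᵢ log₂ pᵢ: 0.25·2 + 0.25·2 + 0.25·2 + 0.25·2; summed, H = 2.000 bits.
Mean RT = a + bH = 340 + 155·2.000 = 650.00 ms.

650 ms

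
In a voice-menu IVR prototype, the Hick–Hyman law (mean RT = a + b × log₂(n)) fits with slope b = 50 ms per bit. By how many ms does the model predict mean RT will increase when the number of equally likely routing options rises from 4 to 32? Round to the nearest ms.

150 ms

ΔRT = (a + b log₂ n₂) − (a + b log₂ n₁) = b·(log₂ n₂ − log₂ n₁).
log₂(32) − log₂(4) = log₂(32/4) = log₂(8) = 3.
ΔRT = 50 × 3.0000 = 150.000 ms.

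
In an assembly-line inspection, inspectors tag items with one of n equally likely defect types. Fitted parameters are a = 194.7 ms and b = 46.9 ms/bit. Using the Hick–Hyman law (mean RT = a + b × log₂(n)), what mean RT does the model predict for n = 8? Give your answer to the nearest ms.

335 ms

log₂(8) = 3 bits, so RT = 194.7 + 46.9 × 3 ≈ 335.400 ms.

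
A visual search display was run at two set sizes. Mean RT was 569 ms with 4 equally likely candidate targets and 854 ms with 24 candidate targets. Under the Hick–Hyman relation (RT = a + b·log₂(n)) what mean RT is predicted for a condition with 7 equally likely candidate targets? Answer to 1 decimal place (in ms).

With log₂ n on the abscissa the relation is linear; from the two conditions:
  b = (854 − 569) / (log₂ 24 − log₂ 4) = 285 / (4.5850 − 2) = 110.253 ms/bit
  a = 569 − 110.253 × 2 = 348.494 ms
Then RT(7) = 348.494 + 110.253 × log₂ 7 = 348.494 + 110.253 × 2.8074 ≈ 658.013 ms.

658.0 ms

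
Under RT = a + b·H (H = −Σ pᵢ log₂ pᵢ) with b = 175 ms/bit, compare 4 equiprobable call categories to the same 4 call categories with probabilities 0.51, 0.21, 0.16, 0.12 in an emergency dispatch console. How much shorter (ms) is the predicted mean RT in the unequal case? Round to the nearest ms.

42 ms

Equiprobable entropy H₀ = log₂ 4 = 2.0000 bits.
Skewed entropy H = −Σ pᵢ log₂ pᵢ = 1.7583 bits.
ΔRT = b·(H₀ − H) = 175 × 0.2417 = 42.29 ms.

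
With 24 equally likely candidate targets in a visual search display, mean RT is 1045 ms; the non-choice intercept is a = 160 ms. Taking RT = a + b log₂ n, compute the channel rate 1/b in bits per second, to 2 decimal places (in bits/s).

Choice component = 1045 − 160 = 885 ms over log₂(24) = 4.5850 bits.
b = 885 / 4.5850 = 193.022 ms/bit, so 1/b = 5.181 bits/s.

5.18 bits/s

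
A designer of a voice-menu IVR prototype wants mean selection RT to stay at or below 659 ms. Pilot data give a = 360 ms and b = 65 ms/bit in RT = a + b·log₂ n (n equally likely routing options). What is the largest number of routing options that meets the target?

24

Information budget: (659 − 360)/65 = 4.6000 bits, so n ≤ 2^4.6000 = 24.251 → at most 24.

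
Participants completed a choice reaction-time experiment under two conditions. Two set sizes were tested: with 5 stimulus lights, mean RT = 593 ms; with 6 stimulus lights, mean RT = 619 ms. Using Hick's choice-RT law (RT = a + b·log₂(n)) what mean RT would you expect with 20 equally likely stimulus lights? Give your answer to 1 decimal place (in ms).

Fit slope and intercept:
  b = (619 − 593) / (log₂ 6 − log₂ 5) = 26 / (2.5850 − 2.3219) = 98.846 ms/bit
  a = 593 − 98.846 × 2.3219 = 363.486 ms
Then RT(20) = 363.486 + 98.846 × log₂ 20 = 363.486 + 98.846 × 4.3219 ≈ 790.693 ms.

790.7 ms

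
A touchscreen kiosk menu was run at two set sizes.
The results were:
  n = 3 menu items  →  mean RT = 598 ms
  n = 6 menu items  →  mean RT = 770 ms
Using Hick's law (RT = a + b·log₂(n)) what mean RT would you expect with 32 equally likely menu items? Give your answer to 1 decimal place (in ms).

Fit slope and intercept:
  b = (770 − 598) / (log₂ 6 − log₂ 3) = 172 / (2.5850 − 1.5850) = 172.000 ms/bit
  a = 598 − 172.000 × 1.5850 = 325.386 ms
Then RT(32) = 325.386 + 172.000 × log₂ 32 = 325.386 + 172.000 × 5 ≈ 1185.386 ms.

1185.4 ms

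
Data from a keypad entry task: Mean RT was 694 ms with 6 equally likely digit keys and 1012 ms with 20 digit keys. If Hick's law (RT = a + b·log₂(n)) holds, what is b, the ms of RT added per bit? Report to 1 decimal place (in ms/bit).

183.1 ms/bit

Slope: b = (1012 − 694) / (log₂ 20 − log₂ 6) = 318/1.7370 = 183.078 ms/bit.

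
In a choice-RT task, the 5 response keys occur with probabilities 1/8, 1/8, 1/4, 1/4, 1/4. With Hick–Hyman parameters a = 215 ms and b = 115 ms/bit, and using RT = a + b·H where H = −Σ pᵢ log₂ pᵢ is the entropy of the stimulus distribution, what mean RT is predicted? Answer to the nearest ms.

474 ms

H = −Σ pᵢ log₂ pᵢ = 0.125·3 + 0.125·3 + 0.25·2 + 0.25·2 + 0.25·2 = 2.250 bits.
RT = 215 + 115 × 2.250 = 473.75 ms.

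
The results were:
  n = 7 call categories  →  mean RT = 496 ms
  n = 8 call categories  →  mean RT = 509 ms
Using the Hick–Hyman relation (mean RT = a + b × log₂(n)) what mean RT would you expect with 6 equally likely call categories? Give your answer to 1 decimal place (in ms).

Solve the two-equation system in a and b:
  b = (509 − 496) / (log₂ 8 − log₂ 7) = 13 / (3 − 2.8074) = 67.482 ms/bit
  a = 496 − 67.482 × 2.8074 = 306.555 ms
Then RT(6) = 306.555 + 67.482 × log₂ 6 = 306.555 + 67.482 × 2.5850 ≈ 480.993 ms.

481.0 ms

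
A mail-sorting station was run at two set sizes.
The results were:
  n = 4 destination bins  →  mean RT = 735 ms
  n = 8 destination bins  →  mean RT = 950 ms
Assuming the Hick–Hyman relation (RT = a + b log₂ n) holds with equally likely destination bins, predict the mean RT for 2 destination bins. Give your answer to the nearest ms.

With log₂ n on the abscissa the relation is linear; from the two conditions:
  b = (950 − 735) / (log₂ 8 − log₂ 4) = 215 / (3 − 2) = 215 ms/bit
  a = 735 − 215 × 2 = 305 ms
Then RT(2) = 305 + 215 × log₂ 2 = 305 + 215 × 1 ≈ 520.000 ms.

520 ms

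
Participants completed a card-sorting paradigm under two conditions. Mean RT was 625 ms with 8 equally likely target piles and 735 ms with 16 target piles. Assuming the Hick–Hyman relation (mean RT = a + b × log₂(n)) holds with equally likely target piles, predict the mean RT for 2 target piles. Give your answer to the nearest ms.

Fit slope and intercept:
  b = (735 − 625) / (log₂ 16 − log₂ 8) = 110 / (4 − 3) = 110 ms/bit
  a = 625 − 110 × 3 = 295 ms
Then RT(2) = 295 + 110 × log₂ 2 = 295 + 110 × 1 ≈ 405.000 ms.

405 ms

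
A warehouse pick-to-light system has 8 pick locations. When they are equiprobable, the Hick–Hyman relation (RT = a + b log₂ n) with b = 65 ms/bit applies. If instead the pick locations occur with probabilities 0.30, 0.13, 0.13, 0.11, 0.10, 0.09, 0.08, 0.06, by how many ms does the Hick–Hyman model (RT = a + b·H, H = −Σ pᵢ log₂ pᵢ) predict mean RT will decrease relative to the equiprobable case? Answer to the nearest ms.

12 ms

Equiprobable entropy H₀ = log₂ 8 = 3.0000 bits.
Skewed entropy H = −Σ pᵢ log₂ pᵢ = 2.8166 bits.
ΔRT = b·(H₀ − H) = 65 × 0.1834 = 11.92 ms.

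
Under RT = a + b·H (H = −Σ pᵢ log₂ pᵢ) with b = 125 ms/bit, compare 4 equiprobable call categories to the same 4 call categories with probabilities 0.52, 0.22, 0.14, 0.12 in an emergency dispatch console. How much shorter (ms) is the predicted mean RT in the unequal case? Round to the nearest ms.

Equiprobable entropy H₀ = log₂ 4 = 2.0000 bits.
Skewed entropy H = −Σ pᵢ log₂ pᵢ = 1.7353 bits.
ΔRT = b·(H₀ − H) = 125 × 0.2647 = 33.08 ms.

33 ms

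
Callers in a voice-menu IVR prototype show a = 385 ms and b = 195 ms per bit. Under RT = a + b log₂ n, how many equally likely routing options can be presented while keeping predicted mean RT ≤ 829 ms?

4

195·log₂ n ≤ 829 − 385 = 444, giving log₂ n ≤ 2.2769 and n ≤ 4.846. The largest whole number is 4.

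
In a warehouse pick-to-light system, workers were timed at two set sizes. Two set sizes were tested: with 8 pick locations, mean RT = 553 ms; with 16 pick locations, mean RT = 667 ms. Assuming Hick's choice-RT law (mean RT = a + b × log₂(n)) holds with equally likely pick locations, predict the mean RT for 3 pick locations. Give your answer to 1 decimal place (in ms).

391.7 ms

RT is linear in log₂ n, so two points fix the line:
  b = (667 − 553) / (log₂ 16 − log₂ 8) = 114 / (4 − 3) = 114.000 ms/bit
  a = 553 − 114.000 × 3 = 211.000 ms
Then RT(3) = 211.000 + 114.000 × log₂ 3 = 211.000 + 114.000 × 1.5850 ≈ 391.686 ms.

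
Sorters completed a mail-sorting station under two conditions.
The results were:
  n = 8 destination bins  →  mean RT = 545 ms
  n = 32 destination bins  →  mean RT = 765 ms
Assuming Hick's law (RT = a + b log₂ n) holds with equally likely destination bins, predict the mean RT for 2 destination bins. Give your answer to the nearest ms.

325 ms

RT is linear in log₂ n, so two points fix the line:
  b = (765 − 545) / (log₂ 32 − log₂ 8) = 220 / (5 − 3) = 110 ms/bit
  a = 545 − 110 × 3 = 215 ms
Then RT(2) = 215 + 110 × log₂ 2 = 215 + 110 × 1 ≈ 325.000 ms.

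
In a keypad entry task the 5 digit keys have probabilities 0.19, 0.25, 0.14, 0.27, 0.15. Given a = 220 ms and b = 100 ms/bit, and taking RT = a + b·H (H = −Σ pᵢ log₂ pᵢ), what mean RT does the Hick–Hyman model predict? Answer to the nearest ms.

447 ms

H = 0.19·log₂(1/0.19) + 0.25·log₂(1/0.25) + 0.14·log₂(1/0.14) + 0.27·log₂(1/0.27) + 0.15·log₂(1/0.15) = 2.2729 bits.
RT = 220 + 100 × 2.2729 = 447.29 ms.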